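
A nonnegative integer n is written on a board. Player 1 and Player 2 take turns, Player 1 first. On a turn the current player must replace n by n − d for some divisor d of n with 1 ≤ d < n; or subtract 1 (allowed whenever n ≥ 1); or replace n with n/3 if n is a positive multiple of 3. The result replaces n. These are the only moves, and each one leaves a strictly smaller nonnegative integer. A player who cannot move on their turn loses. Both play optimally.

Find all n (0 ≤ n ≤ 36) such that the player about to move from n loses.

Build the W/L table. Terminal = L. A non-terminal position is W if it has a move to some L; otherwise it is L.
n=0: no move → L
n=1: W (go to 0, an L position)
n=2: L (sole option 1(W) is W)
n=3: W (go to 2, an L position)
n=4: W (go to 2, an L position)
n=5: L (sole option 4(W) is W)
n=6: W (go to 2, an L position)
n=7: L (sole option 6(W) is W)
n=8: W (go to 7, an L position)
n=9: L (options 3(W), 6(W), 8(W) are all W)
n=10: W (go to 5, an L position)
n=11: L (sole option 10(W) is W)
n=12: W (go to 9, an L position)
n=13: L (sole option 12(W) is W)
n=14: W (go to 7, an L position)
n=15: W (go to 5, an L position)
n=16: L (options 8(W), 12(W), 14(W), 15(W) are all W)
n=17: W (go to 16, an L position)
n=18: W (go to 9, an L position)
n=19: L (sole option 18(W) is W)
n=20: W (go to 16, an L position)
n=21: W (go to 7, an L position)
n=22: W (go to 11, an L position)
n=23: L (sole option 22(W) is W)
n=24: W (go to 16, an L position)
n=25: L (options 20(W), 24(W) are all W)
n=26: W (go to 13, an L position)
n=27: W (go to 9, an L position)
n=28: L (options 14(W), 21(W), 24(W), 26(W), 27(W) are all W)
n=29: W (go to 28, an L position)
n=30: W (go to 25, an L position)
n=31: L (sole option 30(W) is W)
n=32: W (go to 16, an L position)
n=33: W (go to 11, an L position)
n=34: L (options 17(W), 32(W), 33(W) are all W)
n=35: W (go to 28, an L position)
n=36: W (go to 34, an L position)
Reading off the rows marked L gives the requested list; there are 14 such values of n.

0, 2, 5, 7, 9, 11, 13, 16, 19, 23, 25, 28, 31, 34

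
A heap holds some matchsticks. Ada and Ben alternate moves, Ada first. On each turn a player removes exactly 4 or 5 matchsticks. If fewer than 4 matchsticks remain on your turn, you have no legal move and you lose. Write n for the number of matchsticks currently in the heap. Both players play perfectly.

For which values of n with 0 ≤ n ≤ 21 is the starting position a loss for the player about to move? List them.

Use the standard recursion: the mover loses at a terminal position; elsewhere, the mover wins exactly when some move hands the opponent an L position.
n=0: no move → L
n=1: no move → L
n=2: no move → L
n=3: no move → L
n=4: →0(L), so W
n=5: →1(L), so W
n=6: →2(L), so W
n=7: →3(L), so W
n=8: →3(L), so W
n=9: →5(W), 4(W) — all W, so L
n=10: →6(W), 5(W) — all W, so L
n=11: →7(W), 6(W) — all W, so L
n=12: →8(W), 7(W) — all W, so L
n=13: →9(L), so W
n=14: →10(L), so W
n=15: →11(L), so W
n=16: →12(L), so W
n=17: →12(L), so W
n=18: →14(W), 13(W) — all W, so L
n=19: →15(W), 14(W) — all W, so L
n=20: →16(W), 15(W) — all W, so L
n=21: →17(W), 16(W) — all W, so L
Reading off the rows marked L gives the requested list; there are 12 such values of n.

0, 1, 2, 3, 9, 10, 11, 12, 18, 19, 20, 21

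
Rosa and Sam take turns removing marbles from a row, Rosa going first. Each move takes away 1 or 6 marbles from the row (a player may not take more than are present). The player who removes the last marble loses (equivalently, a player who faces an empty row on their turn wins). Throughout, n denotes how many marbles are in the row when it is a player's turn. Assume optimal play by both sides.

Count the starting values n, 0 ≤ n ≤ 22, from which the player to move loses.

Compute win/loss labels from the base case upward. A position with no move is W. Any other position is W if it can reach an L in one move, else L.
n=0: no move; the opponent has just taken the last marble and therefore loses → W
n=1: L (sole option 0(W) is W)
n=2: W (go to 1, an L position)
n=3: L (sole option 2(W) is W)
n=4: W (go to 3, an L position)
n=5: L (sole option 4(W) is W)
n=6: W (go to 5, an L position)
n=7: W (go to 1, an L position)
n=8: L (options 7(W), 2(W) are all W)
n=9: W (go to 8, an L position)
n=10: L (options 9(W), 4(W) are all W)
n=11: W (go to 10, an L position)
n=12: L (options 11(W), 6(W) are all W)
n=13: W (go to 12, an L position)
n=14: W (go to 8, an L position)
n=15: L (options 14(W), 9(W) are all W)
n=16: W (go to 15, an L position)
n=17: L (options 16(W), 11(W) are all W)
n=18: W (go to 17, an L position)
n=19: L (options 18(W), 13(W) are all W)
n=20: W (go to 19, an L position)
n=21: W (go to 15, an L position)
n=22: L (options 21(W), 16(W) are all W)
L entries with 0 ≤ n ≤ 22: n = 1, 3, 5, 8, 10, 12, 15, 17, 19, 22; that makes 10.

10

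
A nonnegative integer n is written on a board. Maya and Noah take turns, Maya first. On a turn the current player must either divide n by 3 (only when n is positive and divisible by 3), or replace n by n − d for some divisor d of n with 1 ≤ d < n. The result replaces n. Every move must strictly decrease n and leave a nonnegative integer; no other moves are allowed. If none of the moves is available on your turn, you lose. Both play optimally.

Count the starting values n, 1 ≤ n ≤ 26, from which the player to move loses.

11

Classify positions by backward induction: terminal positions (no move available) are L. From any other position, the mover wins iff some move reaches an L.
n=0: no move → L
n=1: no move → L
n=2: W (go to 1, an L position)
n=3: W (go to 1, an L position)
n=4: L (options 2(W), 3(W) are all W)
n=5: W (go to 4, an L position)
n=6: W (go to 4, an L position)
n=7: L (sole option 6(W) is W)
n=8: W (go to 4, an L position)
n=9: L (options 3(W), 6(W), 8(W) are all W)
n=10: W (go to 9, an L position)
n=11: L (sole option 10(W) is W)
n=12: W (go to 4, an L position)
n=13: L (sole option 12(W) is W)
n=14: W (go to 7, an L position)
n=15: L (options 5(W), 10(W), 12(W), 14(W) are all W)
n=16: W (go to 15, an L position)
n=17: L (sole option 16(W) is W)
n=18: W (go to 9, an L position)
n=19: L (sole option 18(W) is W)
n=20: W (go to 15, an L position)
n=21: W (go to 7, an L position)
n=22: W (go to 11, an L position)
n=23: L (sole option 22(W) is W)
n=24: W (go to 23, an L position)
n=25: L (options 20(W), 24(W) are all W)
n=26: W (go to 13, an L position)
L entries with 1 ≤ n ≤ 26 (n=0 is outside the asked range and is not counted): n = 1, 4, 7, 9, 11, 13, 15, 17, 19, 23, 25; that makes 11.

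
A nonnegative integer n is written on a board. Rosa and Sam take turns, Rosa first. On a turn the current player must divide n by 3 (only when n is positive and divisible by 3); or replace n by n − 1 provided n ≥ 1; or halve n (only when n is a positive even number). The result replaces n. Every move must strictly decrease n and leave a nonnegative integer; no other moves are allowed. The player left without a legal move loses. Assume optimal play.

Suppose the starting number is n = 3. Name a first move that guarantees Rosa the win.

Move to 2.

Label each position W (a win for the player to move) or L (a loss). A position with no legal move is L; any other position is W exactly when some move reaches an L, and L when every move reaches a W.
n=0: no move → L
n=1: can move to 0, which is L ⇒ W
n=2: the only move is to 1(W), a W ⇒ L
n=3: can move to 2, which is L ⇒ W
From 3, the L positions reachable in one move are: 2.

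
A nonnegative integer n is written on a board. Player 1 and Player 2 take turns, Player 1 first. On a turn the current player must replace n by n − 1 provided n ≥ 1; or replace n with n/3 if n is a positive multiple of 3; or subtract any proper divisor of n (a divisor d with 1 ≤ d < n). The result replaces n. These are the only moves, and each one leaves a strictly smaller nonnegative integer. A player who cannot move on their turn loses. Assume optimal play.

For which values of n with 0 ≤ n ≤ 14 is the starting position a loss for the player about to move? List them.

0, 2, 5, 7, 9, 11, 13

Use the standard recursion: the mover loses at a terminal position; elsewhere, the mover wins exactly when some move hands the opponent an L position.
n=0: no move → L
n=1: →0(L), so W
n=2: →1(W) only, which is W, so L
n=3: →2(L), so W
n=4: →2(L), so W
n=5: →4(W) only, which is W, so L
n=6: →2(L), so W
n=7: →6(W) only, which is W, so L
n=8: →7(L), so W
n=9: →3(W), 6(W), 8(W) — all W, so L
n=10: →5(L), so W
n=11: →10(W) only, which is W, so L
n=12: →9(L), so W
n=13: →12(W) only, which is W, so L
n=14: →7(L), so W
The losing starting values of n are exactly the entries labelled L in this table (7 of them).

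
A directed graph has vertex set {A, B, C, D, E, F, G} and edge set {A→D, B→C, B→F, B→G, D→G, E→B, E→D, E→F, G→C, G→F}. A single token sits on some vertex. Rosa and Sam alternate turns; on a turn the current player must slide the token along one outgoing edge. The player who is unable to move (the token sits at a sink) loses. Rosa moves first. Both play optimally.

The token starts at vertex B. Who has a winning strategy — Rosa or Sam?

Use the standard recursion: the mover loses at a terminal position; elsewhere, the mover wins exactly when some move hands the opponent an L position.
Every edge goes from a vertex to one that appears earlier in the order F, C, G, D, B, A, E, so processing vertices in that order labels each vertex after all of its successors.
F: no outgoing edge → L
C: no outgoing edge → L
G: →C(L), so W
D: →G(W) only, which is W, so L
B: →C(L), so W
A: →D(L), so W
E: →D(L), so W
The starting position B is W: Rosa should move to C, handing over an L position.

Rosa wins.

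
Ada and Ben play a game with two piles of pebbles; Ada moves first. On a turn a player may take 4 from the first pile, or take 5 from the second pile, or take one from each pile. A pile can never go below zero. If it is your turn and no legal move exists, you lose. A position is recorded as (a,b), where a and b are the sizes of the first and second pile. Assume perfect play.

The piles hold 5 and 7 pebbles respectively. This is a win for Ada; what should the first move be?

Move to (1,7).

Work bottom-up. With no move the player to move loses. Otherwise the position is W if at least one move leads to an L position for the opponent, and L if every move leads to a W.
No move ever increases a pile, so every position that can arise here has a ≤ 5 and b ≤ 7; it is enough to label the cells with 0 ≤ a ≤ 5 and 0 ≤ b ≤ 7.
Every move lowers a or b (never raises either), so fill the grid row by row in increasing a, and left to right within a row: each cell's successors are then already labelled.
      b=0  b=1  b=2  b=3  b=4  b=5  b=6  b=7
a=0:    L    L    L    L    L    W    W    W
a=1:    L    W    W    W    W    W    L    L
a=2:    L    W    L    L    L    W    L    W
a=3:    L    W    L    W    W    W    L    W
a=4:    W    W    W    W    W    L    L    W
a=5:    W    L    L    L    L    L    W    W
Cells with no legal move (terminal, hence L): (0,0), (0,1), (0,2), (0,3), (0,4), (1,0), (2,0), (3,0).
The remaining L cells, each justified by listing all of its moves:
(1,6): moves to (1,1)(W), (0,5)(W); every one is W ⇒ L
(1,7): moves to (1,2)(W), (0,6)(W); every one is W ⇒ L
(2,2): the only move is to (1,1)(W), a W ⇒ L
(2,3): the only move is to (1,2)(W), a W ⇒ L
(2,4): the only move is to (1,3)(W), a W ⇒ L
(2,6): moves to (2,1)(W), (1,5)(W); every one is W ⇒ L
(3,2): the only move is to (2,1)(W), a W ⇒ L
(3,6): moves to (3,1)(W), (2,5)(W); every one is W ⇒ L
(4,5): moves to (0,5)(W), (4,0)(W), (3,4)(W); every one is W ⇒ L
(4,6): moves to (0,6)(W), (4,1)(W), (3,5)(W); every one is W ⇒ L
(5,1): moves to (1,1)(W), (4,0)(W); every one is W ⇒ L
(5,2): moves to (1,2)(W), (4,1)(W); every one is W ⇒ L
(5,3): moves to (1,3)(W), (4,2)(W); every one is W ⇒ L
(5,4): moves to (1,4)(W), (4,3)(W); every one is W ⇒ L
(5,5): moves to (1,5)(W), (5,0)(W), (4,4)(W); every one is W ⇒ L
Every other cell has at least one move into one of the L cells above, so it is W.
From (5,7), the L positions reachable in one move are: (1,7), (5,2), (4,6). Any move reaching one of these is winning.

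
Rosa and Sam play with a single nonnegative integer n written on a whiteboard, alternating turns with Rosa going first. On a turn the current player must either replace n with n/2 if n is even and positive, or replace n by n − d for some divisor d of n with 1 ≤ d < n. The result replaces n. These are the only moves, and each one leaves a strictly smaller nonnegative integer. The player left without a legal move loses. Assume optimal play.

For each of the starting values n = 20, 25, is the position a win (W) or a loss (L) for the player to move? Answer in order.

20: W, 25: L

Work bottom-up. With no move the player to move loses. Otherwise the position is W if at least one move leads to an L position for the opponent, and L if every move leads to a W.
n=0: no move → L
n=1: no move → L
n=2: can move to 1, which is L ⇒ W
n=3: the only move is to 2(W), a W ⇒ L
n=4: can move to 3, which is L ⇒ W
n=5: the only move is to 4(W), a W ⇒ L
n=6: can move to 3, which is L ⇒ W
n=7: the only move is to 6(W), a W ⇒ L
n=8: can move to 7, which is L ⇒ W
n=9: moves to 6(W), 8(W); every one is W ⇒ L
n=10: can move to 5, which is L ⇒ W
n=11: the only move is to 10(W), a W ⇒ L
n=12: can move to 9, which is L ⇒ W
n=13: the only move is to 12(W), a W ⇒ L
n=14: can move to 7, which is L ⇒ W
n=15: moves to 10(W), 12(W), 14(W); every one is W ⇒ L
n=16: can move to 15, which is L ⇒ W
n=17: the only move is to 16(W), a W ⇒ L
n=18: can move to 9, which is L ⇒ W
n=19: the only move is to 18(W), a W ⇒ L
n=20: can move to 15, which is L ⇒ W
n=21: moves to 14(W), 18(W), 20(W); every one is W ⇒ L
n=22: can move to 11, which is L ⇒ W
n=23: the only move is to 22(W), a W ⇒ L
n=24: can move to 21, which is L ⇒ W
n=25: moves to 20(W), 24(W); every one is W ⇒ L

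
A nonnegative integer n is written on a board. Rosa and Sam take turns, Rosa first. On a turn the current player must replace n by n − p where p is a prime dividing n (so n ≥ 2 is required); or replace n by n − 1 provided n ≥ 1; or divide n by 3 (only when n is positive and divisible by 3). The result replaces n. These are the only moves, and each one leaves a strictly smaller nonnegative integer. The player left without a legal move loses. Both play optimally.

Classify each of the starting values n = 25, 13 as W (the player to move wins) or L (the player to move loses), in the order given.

25: L, 13: W

Build the W/L table. Terminal = L. A non-terminal position is W if it has a move to some L; otherwise it is L.
n=0: no move → L
n=1: →0(L), so W
n=2: →0(L), so W
n=3: →0(L), so W
n=4: →2(W), 3(W) — all W, so L
n=5: →0(L), so W
n=6: →4(L), so W
n=7: →0(L), so W
n=8: →6(W), 7(W) — all W, so L
n=9: →8(L), so W
n=10: →8(L), so W
n=11: →0(L), so W
n=12: →4(L), so W
n=13: →0(L), so W
n=14: →7(W), 12(W), 13(W) — all W, so L
n=15: →14(L), so W
n=16: →14(L), so W
n=17: →0(L), so W
n=18: →6(W), 15(W), 16(W), 17(W) — all W, so L
n=19: →0(L), so W
n=20: →18(L), so W
n=21: →14(L), so W
n=22: →11(W), 20(W), 21(W) — all W, so L
n=23: →0(L), so W
n=24: →8(L), so W
n=25: →20(W), 24(W) — all W, so L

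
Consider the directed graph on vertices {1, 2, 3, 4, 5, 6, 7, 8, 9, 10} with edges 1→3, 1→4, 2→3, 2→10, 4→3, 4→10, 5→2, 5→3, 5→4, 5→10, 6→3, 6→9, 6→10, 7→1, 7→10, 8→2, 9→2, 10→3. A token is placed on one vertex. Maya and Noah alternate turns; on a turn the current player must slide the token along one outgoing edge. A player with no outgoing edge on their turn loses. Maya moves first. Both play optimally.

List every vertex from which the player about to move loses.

3, 7, 8, 9

Build the W/L table. Terminal = L. A non-terminal position is W if it has a move to some L; otherwise it is L.
Every edge goes from a vertex to one that appears earlier in the order 3, 10, 4, 2, 5, 9, 6, 1, 8, 7, so processing vertices in that order labels each vertex after all of its successors.
3: no outgoing edge → L
10: reaches L-position 3 → W
4: reaches L-position 3 → W
2: reaches L-position 3 → W
5: reaches L-position 3 → W
9: only reaches 2(W), which is W → L
6: reaches L-position 9 → W
1: reaches L-position 3 → W
8: only reaches 2(W), which is W → L
7: only reaches 1(W), 10(W), all W → L
Reading off the rows marked L gives the requested list; there are 4 such vertices.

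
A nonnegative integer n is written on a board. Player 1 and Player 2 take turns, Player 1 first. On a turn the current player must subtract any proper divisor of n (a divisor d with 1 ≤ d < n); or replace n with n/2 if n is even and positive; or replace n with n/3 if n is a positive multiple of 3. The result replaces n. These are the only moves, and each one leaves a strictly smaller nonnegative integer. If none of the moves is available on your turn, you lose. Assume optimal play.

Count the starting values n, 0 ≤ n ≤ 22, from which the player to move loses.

10

Build the W/L table. Terminal = L. A non-terminal position is W if it has a move to some L; otherwise it is L.
n=0: no move → L
n=1: no move → L
n=2: reaches L-position 1 → W
n=3: reaches L-position 1 → W
n=4: only reaches 2(W), 3(W), all W → L
n=5: reaches L-position 4 → W
n=6: reaches L-position 4 → W
n=7: only reaches 6(W), which is W → L
n=8: reaches L-position 4 → W
n=9: only reaches 3(W), 6(W), 8(W), all W → L
n=10: reaches L-position 9 → W
n=11: only reaches 10(W), which is W → L
n=12: reaches L-position 4 → W
n=13: only reaches 12(W), which is W → L
n=14: reaches L-position 7 → W
n=15: only reaches 5(W), 10(W), 12(W), 14(W), all W → L
n=16: reaches L-position 15 → W
n=17: only reaches 16(W), which is W → L
n=18: reaches L-position 9 → W
n=19: only reaches 18(W), which is W → L
n=20: reaches L-position 15 → W
n=21: reaches L-position 7 → W
n=22: reaches L-position 11 → W
L entries with 0 ≤ n ≤ 22: n = 0, 1, 4, 7, 9, 11, 13, 15, 17, 19; that makes 10.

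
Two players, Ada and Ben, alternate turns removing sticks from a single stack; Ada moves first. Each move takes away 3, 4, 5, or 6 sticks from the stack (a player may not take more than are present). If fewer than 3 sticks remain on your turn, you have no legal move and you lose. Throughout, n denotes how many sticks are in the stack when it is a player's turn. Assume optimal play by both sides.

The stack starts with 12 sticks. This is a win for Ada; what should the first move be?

Label each position W (a win for the player to move) or L (a loss). A position with no legal move is L; any other position is W exactly when some move reaches an L, and L when every move reaches a W.
n=0: no move → L
n=1: no move → L
n=2: no move → L
n=3: can move to 0, which is L ⇒ W
n=4: can move to 1, which is L ⇒ W
n=5: can move to 2, which is L ⇒ W
n=6: can move to 2, which is L ⇒ W
n=7: can move to 2, which is L ⇒ W
n=8: can move to 2, which is L ⇒ W
n=9: moves to 6(W), 5(W), 4(W), 3(W); every one is W ⇒ L
n=10: moves to 7(W), 6(W), 5(W), 4(W); every one is W ⇒ L
n=11: moves to 8(W), 7(W), 6(W), 5(W); every one is W ⇒ L
n=12: can move to 9, which is L ⇒ W
From 12, the L positions reachable in one move are: 9.

Remove 3, leaving 9.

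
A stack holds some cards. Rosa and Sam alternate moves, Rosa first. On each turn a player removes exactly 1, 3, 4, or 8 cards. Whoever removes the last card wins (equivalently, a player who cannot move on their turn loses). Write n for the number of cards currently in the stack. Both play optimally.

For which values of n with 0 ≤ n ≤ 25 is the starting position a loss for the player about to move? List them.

Compute win/loss labels from the base case upward. A position with no move is L. Any other position is W if it can reach an L in one move, else L.
n=0: no move → L
n=1: reaches L-position 0 → W
n=2: only reaches 1(W), which is W → L
n=3: reaches L-position 2 → W
n=4: reaches L-position 0 → W
n=5: reaches L-position 2 → W
n=6: reaches L-position 2 → W
n=7: only reaches 6(W), 4(W), 3(W), all W → L
n=8: reaches L-position 7 → W
n=9: only reaches 8(W), 6(W), 5(W), 1(W), all W → L
n=10: reaches L-position 9 → W
n=11: reaches L-position 7 → W
n=12: reaches L-position 9 → W
n=13: reaches L-position 9 → W
n=14: only reaches 13(W), 11(W), 10(W), 6(W), all W → L
n=15: reaches L-position 14 → W
n=16: only reaches 15(W), 13(W), 12(W), 8(W), all W → L
n=17: reaches L-position 16 → W
n=18: reaches L-position 14 → W
n=19: reaches L-position 16 → W
n=20: reaches L-position 16 → W
n=21: only reaches 20(W), 18(W), 17(W), 13(W), all W → L
n=22: reaches L-position 21 → W
n=23: only reaches 22(W), 20(W), 19(W), 15(W), all W → L
n=24: reaches L-position 23 → W
n=25: reaches L-position 21 → W
Reading off the rows marked L gives the requested list; there are 8 such values of n.

0, 2, 7, 9, 14, 16, 21, 23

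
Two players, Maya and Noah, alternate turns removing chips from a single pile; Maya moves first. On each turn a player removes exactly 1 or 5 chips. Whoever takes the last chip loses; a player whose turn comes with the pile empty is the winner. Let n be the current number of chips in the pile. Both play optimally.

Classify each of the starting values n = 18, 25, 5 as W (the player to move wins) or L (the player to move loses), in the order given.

Work bottom-up. With no move the player to move wins. Otherwise the position is W if at least one move leads to an L position for the opponent, and L if every move leads to a W.
n=0: no move; the opponent has just taken the last chip and therefore loses → W
n=1: L (sole option 0(W) is W)
n=2: W (go to 1, an L position)
n=3: L (sole option 2(W) is W)
n=4: W (go to 3, an L position)
n=5: L (options 4(W), 0(W) are all W)
n=6: W (go to 5, an L position)
n=7: L (options 6(W), 2(W) are all W)
n=8: W (go to 7, an L position)
n=9: L (options 8(W), 4(W) are all W)
n=10: W (go to 9, an L position)
n=11: L (options 10(W), 6(W) are all W)
n=12: W (go to 11, an L position)
n=13: L (options 12(W), 8(W) are all W)
n=14: W (go to 13, an L position)
n=15: L (options 14(W), 10(W) are all W)
n=16: W (go to 15, an L position)
n=17: L (options 16(W), 12(W) are all W)
n=18: W (go to 17, an L position)
n=19: L (options 18(W), 14(W) are all W)
n=20: W (go to 19, an L position)
n=21: L (options 20(W), 16(W) are all W)
n=22: W (go to 21, an L position)
n=23: L (options 22(W), 18(W) are all W)
n=24: W (go to 23, an L position)
n=25: L (options 24(W), 20(W) are all W)

18: W, 25: L, 5: L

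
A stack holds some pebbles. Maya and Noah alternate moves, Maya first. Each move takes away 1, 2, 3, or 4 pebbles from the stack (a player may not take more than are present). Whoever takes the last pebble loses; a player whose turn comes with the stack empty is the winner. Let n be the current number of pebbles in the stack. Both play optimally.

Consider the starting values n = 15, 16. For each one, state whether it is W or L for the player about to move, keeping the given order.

15: W, 16: L

Classify positions by backward induction: terminal positions (no move available) are W. From any other position, the mover wins iff some move reaches an L.
n=0: no move; the opponent has just taken the last pebble and therefore loses → W
n=1: →0(W) only, which is W, so L
n=2: →1(L), so W
n=3: →1(L), so W
n=4: →1(L), so W
n=5: →1(L), so W
n=6: →5(W), 4(W), 3(W), 2(W) — all W, so L
n=7: →6(L), so W
n=8: →6(L), so W
n=9: →6(L), so W
n=10: →6(L), so W
n=11: →10(W), 9(W), 8(W), 7(W) — all W, so L
n=12: →11(L), so W
n=13: →11(L), so W
n=14: →11(L), so W
n=15: →11(L), so W
n=16: →15(W), 14(W), 13(W), 12(W) — all W, so L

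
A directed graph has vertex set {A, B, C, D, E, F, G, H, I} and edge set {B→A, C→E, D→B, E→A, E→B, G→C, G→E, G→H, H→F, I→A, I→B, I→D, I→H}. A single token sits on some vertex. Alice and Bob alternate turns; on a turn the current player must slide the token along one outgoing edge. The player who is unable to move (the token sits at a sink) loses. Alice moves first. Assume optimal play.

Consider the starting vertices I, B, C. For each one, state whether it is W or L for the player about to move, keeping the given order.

Build the W/L table. Terminal = L. A non-terminal position is W if it has a move to some L; otherwise it is L.
Every edge goes from a vertex to one that appears earlier in the order A, F, H, B, E, C, D, I, G, so processing vertices in that order labels each vertex after all of its successors.
A: no outgoing edge → L
F: no outgoing edge → L
H: W (go to F, an L position)
B: W (go to A, an L position)
E: W (go to A, an L position)
C: L (sole option E(W) is W)
D: L (sole option B(W) is W)
I: W (go to D, an L position)
G: W (go to C, an L position)

I: W, B: W, C: L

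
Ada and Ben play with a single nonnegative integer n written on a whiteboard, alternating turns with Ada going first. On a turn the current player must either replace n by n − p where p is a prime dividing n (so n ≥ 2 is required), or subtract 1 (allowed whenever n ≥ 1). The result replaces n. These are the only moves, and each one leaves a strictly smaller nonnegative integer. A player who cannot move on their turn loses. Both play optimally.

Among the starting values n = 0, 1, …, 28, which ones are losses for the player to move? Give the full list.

0, 4, 8, 12, 16, 20, 24, 28

Classify positions by backward induction: terminal positions (no move available) are L. From any other position, the mover wins iff some move reaches an L.
n=0: no move → L
n=1: →0(L), so W
n=2: →0(L), so W
n=3: →0(L), so W
n=4: →2(W), 3(W) — all W, so L
n=5: →0(L), so W
n=6: →4(L), so W
n=7: →0(L), so W
n=8: →6(W), 7(W) — all W, so L
n=9: →8(L), so W
n=10: →8(L), so W
n=11: →0(L), so W
n=12: →9(W), 10(W), 11(W) — all W, so L
n=13: →0(L), so W
n=14: →12(L), so W
n=15: →12(L), so W
n=16: →14(W), 15(W) — all W, so L
n=17: →0(L), so W
n=18: →16(L), so W
n=19: →0(L), so W
n=20: →15(W), 18(W), 19(W) — all W, so L
n=21: →20(L), so W
n=22: →20(L), so W
n=23: →0(L), so W
n=24: →21(W), 22(W), 23(W) — all W, so L
n=25: →20(L), so W
n=26: →24(L), so W
n=27: →24(L), so W
n=28: →21(W), 26(W), 27(W) — all W, so L
The losing starting values of n are exactly the entries labelled L in this table (8 of them).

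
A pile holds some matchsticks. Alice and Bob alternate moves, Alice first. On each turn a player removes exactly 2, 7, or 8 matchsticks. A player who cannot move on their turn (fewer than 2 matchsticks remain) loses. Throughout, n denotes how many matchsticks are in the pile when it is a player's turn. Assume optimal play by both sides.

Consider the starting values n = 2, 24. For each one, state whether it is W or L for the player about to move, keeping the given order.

2: W, 24: L

Compute win/loss labels from the base case upward. A position with no move is L. Any other position is W if it can reach an L in one move, else L.
n=0: no move → L
n=1: no move → L
n=2: →0(L), so W
n=3: →1(L), so W
n=4: →2(W) only, which is W, so L
n=5: →3(W) only, which is W, so L
n=6: →4(L), so W
n=7: →5(L), so W
n=8: →1(L), so W
n=9: →1(L), so W
n=10: →8(W), 3(W), 2(W) — all W, so L
n=11: →4(L), so W
n=12: →10(L), so W
n=13: →5(L), so W
n=14: →12(W), 7(W), 6(W) — all W, so L
n=15: →13(W), 8(W), 7(W) — all W, so L
n=16: →14(L), so W
n=17: →15(L), so W
n=18: →10(L), so W
n=19: →17(W), 12(W), 11(W) — all W, so L
n=20: →18(W), 13(W), 12(W) — all W, so L
n=21: →19(L), so W
n=22: →20(L), so W
n=23: →15(L), so W
n=24: →22(W), 17(W), 16(W) — all W, so L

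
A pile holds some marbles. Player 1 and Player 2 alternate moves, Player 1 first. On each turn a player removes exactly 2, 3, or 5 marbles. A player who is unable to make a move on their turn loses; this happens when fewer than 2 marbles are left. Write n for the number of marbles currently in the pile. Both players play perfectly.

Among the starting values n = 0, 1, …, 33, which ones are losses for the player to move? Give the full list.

Label each position W (a win for the player to move) or L (a loss). A position with no legal move is L; any other position is W exactly when some move reaches an L, and L when every move reaches a W.
n=0: no move → L
n=1: no move → L
n=2: →0(L), so W
n=3: →1(L), so W
n=4: →1(L), so W
n=5: →0(L), so W
n=6: →1(L), so W
n=7: →5(W), 4(W), 2(W) — all W, so L
n=8: →6(W), 5(W), 3(W) — all W, so L
n=9: →7(L), so W
n=10: →8(L), so W
n=11: →8(L), so W
n=12: →7(L), so W
n=13: →8(L), so W
n=14: →12(W), 11(W), 9(W) — all W, so L
n=15: →13(W), 12(W), 10(W) — all W, so L
n=16: →14(L), so W
n=17: →15(L), so W
n=18: →15(L), so W
n=19: →14(L), so W
n=20: →15(L), so W
n=21: →19(W), 18(W), 16(W) — all W, so L
n=22: →20(W), 19(W), 17(W) — all W, so L
n=23: →21(L), so W
n=24: →22(L), so W
n=25: →22(L), so W
n=26: →21(L), so W
n=27: →22(L), so W
n=28: →26(W), 25(W), 23(W) — all W, so L
n=29: →27(W), 26(W), 24(W) — all W, so L
n=30: →28(L), so W
n=31: →29(L), so W
n=32: →29(L), so W
n=33: →28(L), so W
Reading off the rows marked L gives the requested list; there are 10 such values of n.

0, 1, 7, 8, 14, 15, 21, 22, 28, 29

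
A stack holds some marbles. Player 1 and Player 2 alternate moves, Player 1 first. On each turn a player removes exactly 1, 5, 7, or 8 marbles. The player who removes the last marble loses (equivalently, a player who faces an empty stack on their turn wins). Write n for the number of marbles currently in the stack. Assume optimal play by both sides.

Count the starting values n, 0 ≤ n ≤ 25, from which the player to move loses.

Positions with no move are W. A position that does have a move is losing for the player to move precisely when every available move leads to a winning position for the opponent. Fill in the labels:
n=0: no move; the opponent has just taken the last marble and therefore loses → W
n=1: only reaches 0(W), which is W → L
n=2: reaches L-position 1 → W
n=3: only reaches 2(W), which is W → L
n=4: reaches L-position 3 → W
n=5: only reaches 4(W), 0(W), all W → L
n=6: reaches L-position 5 → W
n=7: only reaches 6(W), 2(W), 0(W), all W → L
n=8: reaches L-position 7 → W
n=9: reaches L-position 1 → W
n=10: reaches L-position 5 → W
n=11: reaches L-position 3 → W
n=12: reaches L-position 7 → W
n=13: reaches L-position 5 → W
n=14: reaches L-position 7 → W
n=15: reaches L-position 7 → W
n=16: only reaches 15(W), 11(W), 9(W), 8(W), all W → L
n=17: reaches L-position 16 → W
n=18: only reaches 17(W), 13(W), 11(W), 10(W), all W → L
n=19: reaches L-position 18 → W
n=20: only reaches 19(W), 15(W), 13(W), 12(W), all W → L
n=21: reaches L-position 20 → W
n=22: only reaches 21(W), 17(W), 15(W), 14(W), all W → L
n=23: reaches L-position 22 → W
n=24: reaches L-position 16 → W
n=25: reaches L-position 20 → W
L entries with 0 ≤ n ≤ 25: n = 1, 3, 5, 7, 16, 18, 20, 22; that makes 8.

8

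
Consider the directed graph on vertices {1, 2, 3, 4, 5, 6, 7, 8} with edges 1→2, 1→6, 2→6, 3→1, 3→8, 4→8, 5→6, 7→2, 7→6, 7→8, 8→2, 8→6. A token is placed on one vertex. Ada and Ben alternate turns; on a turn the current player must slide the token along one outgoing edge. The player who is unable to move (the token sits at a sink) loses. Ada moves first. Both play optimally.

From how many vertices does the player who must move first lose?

Use the standard recursion: the mover loses at a terminal position; elsewhere, the mover wins exactly when some move hands the opponent an L position.
Every edge goes from a vertex to one that appears earlier in the order 6, 2, 8, 5, 1, 7, 3, 4, so processing vertices in that order labels each vertex after all of its successors.
6: no outgoing edge → L
2: →6(L), so W
8: →6(L), so W
5: →6(L), so W
1: →6(L), so W
7: →6(L), so W
3: →1(W), 8(W) — all W, so L
4: →8(W) only, which is W, so L
The L vertices are 3, 4, 6; that is 3 in all.

3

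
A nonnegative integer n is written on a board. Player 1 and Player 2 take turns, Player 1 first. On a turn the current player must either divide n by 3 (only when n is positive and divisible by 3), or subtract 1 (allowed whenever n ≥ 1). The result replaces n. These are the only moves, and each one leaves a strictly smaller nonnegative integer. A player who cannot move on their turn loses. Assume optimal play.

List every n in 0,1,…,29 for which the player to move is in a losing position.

Compute win/loss labels from the base case upward. A position with no move is L. Any other position is W if it can reach an L in one move, else L.
n=0: no move → L
n=1: reaches L-position 0 → W
n=2: only reaches 1(W), which is W → L
n=3: reaches L-position 2 → W
n=4: only reaches 3(W), which is W → L
n=5: reaches L-position 4 → W
n=6: reaches L-position 2 → W
n=7: only reaches 6(W), which is W → L
n=8: reaches L-position 7 → W
n=9: only reaches 3(W), 8(W), all W → L
n=10: reaches L-position 9 → W
n=11: only reaches 10(W), which is W → L
n=12: reaches L-position 4 → W
n=13: only reaches 12(W), which is W → L
n=14: reaches L-position 13 → W
n=15: only reaches 5(W), 14(W), all W → L
n=16: reaches L-position 15 → W
n=17: only reaches 16(W), which is W → L
n=18: reaches L-position 17 → W
n=19: only reaches 18(W), which is W → L
n=20: reaches L-position 19 → W
n=21: reaches L-position 7 → W
n=22: only reaches 21(W), which is W → L
n=23: reaches L-position 22 → W
n=24: only reaches 8(W), 23(W), all W → L
n=25: reaches L-position 24 → W
n=26: only reaches 25(W), which is W → L
n=27: reaches L-position 9 → W
n=28: only reaches 27(W), which is W → L
n=29: reaches L-position 28 → W
The losing starting values of n are exactly the entries labelled L in this table (14 of them).

0, 2, 4, 7, 9, 11, 13, 15, 17, 19, 22, 24, 26, 28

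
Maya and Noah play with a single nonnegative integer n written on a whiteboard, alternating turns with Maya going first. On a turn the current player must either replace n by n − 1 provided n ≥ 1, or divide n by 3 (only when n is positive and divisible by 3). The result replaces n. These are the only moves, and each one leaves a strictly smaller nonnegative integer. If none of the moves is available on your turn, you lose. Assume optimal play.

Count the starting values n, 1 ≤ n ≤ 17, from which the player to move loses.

8

Build the W/L table. Terminal = L. A non-terminal position is W if it has a move to some L; otherwise it is L.
n=0: no move → L
n=1: W (go to 0, an L position)
n=2: L (sole option 1(W) is W)
n=3: W (go to 2, an L position)
n=4: L (sole option 3(W) is W)
n=5: W (go to 4, an L position)
n=6: W (go to 2, an L position)
n=7: L (sole option 6(W) is W)
n=8: W (go to 7, an L position)
n=9: L (options 3(W), 8(W) are all W)
n=10: W (go to 9, an L position)
n=11: L (sole option 10(W) is W)
n=12: W (go to 4, an L position)
n=13: L (sole option 12(W) is W)
n=14: W (go to 13, an L position)
n=15: L (options 5(W), 14(W) are all W)
n=16: W (go to 15, an L position)
n=17: L (sole option 16(W) is W)
L entries with 1 ≤ n ≤ 17 (n=0 is outside the asked range and is not counted): n = 2, 4, 7, 9, 11, 13, 15, 17; that makes 8.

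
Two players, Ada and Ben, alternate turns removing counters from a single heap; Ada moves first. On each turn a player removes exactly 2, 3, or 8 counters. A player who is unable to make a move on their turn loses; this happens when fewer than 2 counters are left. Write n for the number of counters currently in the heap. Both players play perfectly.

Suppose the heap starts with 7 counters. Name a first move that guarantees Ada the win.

Remove 2, leaving 5.

Use the standard recursion: the mover loses at a terminal position; elsewhere, the mover wins exactly when some move hands the opponent an L position.
n=0: no move → L
n=1: no move → L
n=2: can move to 0, which is L ⇒ W
n=3: can move to 1, which is L ⇒ W
n=4: can move to 1, which is L ⇒ W
n=5: moves to 3(W), 2(W); every one is W ⇒ L
n=6: moves to 4(W), 3(W); every one is W ⇒ L
n=7: can move to 5, which is L ⇒ W
From 7, the L positions reachable in one move are: 5.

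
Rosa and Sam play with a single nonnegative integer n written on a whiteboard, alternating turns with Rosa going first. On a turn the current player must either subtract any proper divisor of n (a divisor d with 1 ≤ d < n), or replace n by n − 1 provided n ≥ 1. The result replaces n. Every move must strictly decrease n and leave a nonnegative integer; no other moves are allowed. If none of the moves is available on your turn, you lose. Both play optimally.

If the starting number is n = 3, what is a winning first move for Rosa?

Use the standard recursion: the mover loses at a terminal position; elsewhere, the mover wins exactly when some move hands the opponent an L position.
n=0: no move → L
n=1: W (go to 0, an L position)
n=2: L (sole option 1(W) is W)
n=3: W (go to 2, an L position)
From 3, the L positions reachable in one move are: 2.

Move to 2.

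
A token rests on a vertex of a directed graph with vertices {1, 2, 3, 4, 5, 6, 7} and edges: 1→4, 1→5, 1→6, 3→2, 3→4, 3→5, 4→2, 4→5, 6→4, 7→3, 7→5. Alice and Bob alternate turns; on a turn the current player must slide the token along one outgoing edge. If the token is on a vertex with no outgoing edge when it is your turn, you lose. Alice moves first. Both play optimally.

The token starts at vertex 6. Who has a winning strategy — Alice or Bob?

Bob wins.

Positions with no move are L. A position that does have a move is losing for the player to move precisely when every available move leads to a winning position for the opponent. Fill in the labels:
Every edge goes from a vertex to one that appears earlier in the order 2, 5, 4, 6, 3, 1, 7, so processing vertices in that order labels each vertex after all of its successors.
2: no outgoing edge → L
5: no outgoing edge → L
4: W (go to 5, an L position)
6: L (sole option 4(W) is W)
3: W (go to 5, an L position)
1: W (go to 6, an L position)
7: W (go to 5, an L position)
The starting position 6 is L: whatever Alice does, the opponent receives a W position.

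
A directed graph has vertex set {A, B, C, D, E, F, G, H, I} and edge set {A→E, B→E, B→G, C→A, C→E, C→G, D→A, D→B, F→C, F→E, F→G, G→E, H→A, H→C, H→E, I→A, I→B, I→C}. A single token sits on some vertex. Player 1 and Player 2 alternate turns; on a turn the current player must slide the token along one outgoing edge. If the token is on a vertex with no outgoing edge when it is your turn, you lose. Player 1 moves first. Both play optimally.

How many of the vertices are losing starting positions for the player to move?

Compute win/loss labels from the base case upward. A position with no move is L. Any other position is W if it can reach an L in one move, else L.
Every edge goes from a vertex to one that appears earlier in the order E, A, G, C, F, H, B, I, D, so processing vertices in that order labels each vertex after all of its successors.
E: no outgoing edge → L
A: →E(L), so W
G: →E(L), so W
C: →E(L), so W
F: →E(L), so W
H: →E(L), so W
B: →E(L), so W
I: →B(W), C(W), A(W) — all W, so L
D: →B(W), A(W) — all W, so L
The L vertices are D, E, I; that is 3 in all.

3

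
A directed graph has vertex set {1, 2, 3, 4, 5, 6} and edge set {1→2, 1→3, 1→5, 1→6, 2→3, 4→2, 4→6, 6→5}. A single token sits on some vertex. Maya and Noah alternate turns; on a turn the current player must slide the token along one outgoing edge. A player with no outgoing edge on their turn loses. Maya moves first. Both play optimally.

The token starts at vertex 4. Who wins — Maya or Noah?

Positions with no move are L. A position that does have a move is losing for the player to move precisely when every available move leads to a winning position for the opponent. Fill in the labels:
Every edge goes from a vertex to one that appears earlier in the order 3, 5, 2, 6, 4, 1, so processing vertices in that order labels each vertex after all of its successors.
3: no outgoing edge → L
5: no outgoing edge → L
2: can move to 3, which is L ⇒ W
6: can move to 5, which is L ⇒ W
4: moves to 6(W), 2(W); every one is W ⇒ L
1: can move to 5, which is L ⇒ W
The starting position 4 is L: whatever Maya does, the opponent receives a W position.

Noah wins.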